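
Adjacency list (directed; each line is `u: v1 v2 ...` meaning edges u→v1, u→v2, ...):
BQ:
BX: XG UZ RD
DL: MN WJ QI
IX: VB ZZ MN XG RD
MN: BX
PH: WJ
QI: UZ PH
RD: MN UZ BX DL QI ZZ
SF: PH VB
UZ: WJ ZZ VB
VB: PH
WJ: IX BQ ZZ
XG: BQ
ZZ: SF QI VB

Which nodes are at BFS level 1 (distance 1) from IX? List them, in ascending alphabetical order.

Level 0: IX
Level 1: MN, RD, VB, XG, ZZ
Level 2: BQ, BX, DL, PH, QI, SF, UZ
Level 3: WJ

MN, RD, VB, XG, ZZ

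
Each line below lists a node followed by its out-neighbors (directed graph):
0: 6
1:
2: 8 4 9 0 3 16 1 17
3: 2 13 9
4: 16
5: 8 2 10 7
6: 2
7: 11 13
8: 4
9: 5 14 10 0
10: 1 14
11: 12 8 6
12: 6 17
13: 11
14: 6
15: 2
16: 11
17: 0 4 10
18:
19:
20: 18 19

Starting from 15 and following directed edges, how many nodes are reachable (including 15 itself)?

18

BFS from 15 visits: 15, 2, 8, 4, 9, 0, 3, 16, 1, 17, 5, 14, 10, 6, 13, 11, 7, 12
Reachable nodes: 18 of 21 total.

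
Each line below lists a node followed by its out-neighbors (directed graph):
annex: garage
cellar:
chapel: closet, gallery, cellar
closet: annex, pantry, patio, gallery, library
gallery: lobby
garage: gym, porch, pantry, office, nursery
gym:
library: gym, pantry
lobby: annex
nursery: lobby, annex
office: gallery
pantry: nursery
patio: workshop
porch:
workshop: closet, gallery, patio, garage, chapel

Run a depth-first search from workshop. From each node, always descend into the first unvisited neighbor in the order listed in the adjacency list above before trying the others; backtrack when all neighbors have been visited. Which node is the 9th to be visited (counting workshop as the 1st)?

Visit workshop
workshop → closet
closet → annex
annex → garage
garage → gym
garage → porch
garage → pantry
pantry → nursery
nursery → lobby
garage → office
office → gallery
closet → patio
closet → library
workshop → chapel
chapel → cellar

Visit order: workshop, closet, annex, garage, gym, porch, pantry, nursery, lobby, office, gallery, patio, library, chapel, cellar

lobby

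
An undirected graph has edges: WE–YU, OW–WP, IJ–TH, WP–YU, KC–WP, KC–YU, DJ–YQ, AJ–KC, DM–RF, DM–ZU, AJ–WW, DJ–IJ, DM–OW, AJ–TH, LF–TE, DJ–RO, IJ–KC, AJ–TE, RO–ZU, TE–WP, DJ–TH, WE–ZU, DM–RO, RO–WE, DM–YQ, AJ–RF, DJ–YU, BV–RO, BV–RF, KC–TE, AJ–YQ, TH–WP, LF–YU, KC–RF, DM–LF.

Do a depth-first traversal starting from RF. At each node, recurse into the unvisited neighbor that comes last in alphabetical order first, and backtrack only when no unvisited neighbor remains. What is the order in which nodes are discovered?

Visit RF
RF → KC
KC → YU
YU → WP
WP → TH
TH → IJ
IJ → DJ
DJ → YQ
YQ → DM
DM → ZU
ZU → WE
WE → RO
RO → BV
DM → OW
DM → LF
LF → TE
TE → AJ
AJ → WW

RF -> KC -> YU -> WP -> TH -> IJ -> DJ -> YQ -> DM -> ZU -> WE -> RO -> BV -> OW -> LF -> TE -> AJ -> WW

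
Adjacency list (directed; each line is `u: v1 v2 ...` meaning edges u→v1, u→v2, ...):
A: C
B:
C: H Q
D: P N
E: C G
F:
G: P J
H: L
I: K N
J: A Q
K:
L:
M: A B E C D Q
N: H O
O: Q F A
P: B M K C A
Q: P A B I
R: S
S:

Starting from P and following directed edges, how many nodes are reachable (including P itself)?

BFS from P visits: P, A, B, C, K, M, H, Q, D, E, L, I, N, G, O, J, F
Reachable nodes: 17 of 19 total.

17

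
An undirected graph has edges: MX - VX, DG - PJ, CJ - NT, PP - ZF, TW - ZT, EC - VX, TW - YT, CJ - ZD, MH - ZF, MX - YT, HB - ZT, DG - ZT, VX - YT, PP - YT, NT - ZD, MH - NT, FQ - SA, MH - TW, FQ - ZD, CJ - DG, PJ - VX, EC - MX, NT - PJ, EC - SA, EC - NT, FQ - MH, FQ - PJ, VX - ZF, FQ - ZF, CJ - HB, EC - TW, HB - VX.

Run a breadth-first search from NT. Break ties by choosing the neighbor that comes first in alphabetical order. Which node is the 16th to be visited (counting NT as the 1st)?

Visit NT; enqueue CJ, EC, MH, PJ, ZD → queue [CJ, EC, MH, PJ, ZD]
Visit CJ; enqueue DG, HB → queue [EC, MH, PJ, ZD, DG, HB]
Visit EC; enqueue MX, SA, TW, VX → queue [MH, PJ, ZD, DG, HB, MX, SA, TW, VX]
Visit MH; enqueue FQ, ZF → queue [PJ, ZD, DG, HB, MX, SA, TW, VX, FQ, ZF]
Visit PJ → queue [ZD, DG, HB, MX, SA, TW, VX, FQ, ZF]
Visit ZD → queue [DG, HB, MX, SA, TW, VX, FQ, ZF]
Visit DG; enqueue ZT → queue [HB, MX, SA, TW, VX, FQ, ZF, ZT]
Visit HB → queue [MX, SA, TW, VX, FQ, ZF, ZT]
Visit MX; enqueue YT → queue [SA, TW, VX, FQ, ZF, ZT, YT]
Visit SA → queue [TW, VX, FQ, ZF, ZT, YT]
Visit TW → queue [VX, FQ, ZF, ZT, YT]
Visit VX → queue [FQ, ZF, ZT, YT]
Visit FQ → queue [ZF, ZT, YT]
Visit ZF; enqueue PP → queue [ZT, YT, PP]
Visit ZT → queue [YT, PP]
Visit YT → queue [PP]
Visit PP → queue []

Visit order: NT, CJ, EC, MH, PJ, ZD, DG, HB, MX, SA, TW, VX, FQ, ZF, ZT, YT, PP

YT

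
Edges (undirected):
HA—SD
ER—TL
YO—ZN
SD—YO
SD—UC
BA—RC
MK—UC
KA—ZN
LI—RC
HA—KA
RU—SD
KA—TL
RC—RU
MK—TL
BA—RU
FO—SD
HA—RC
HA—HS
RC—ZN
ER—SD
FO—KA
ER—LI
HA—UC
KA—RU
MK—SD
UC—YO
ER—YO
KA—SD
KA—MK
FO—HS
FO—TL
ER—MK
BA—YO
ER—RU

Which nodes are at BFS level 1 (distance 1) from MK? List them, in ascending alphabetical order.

ER, KA, SD, TL, UC

Level 0: MK
Level 1: ER, KA, SD, TL, UC
Level 2: FO, HA, LI, RU, YO, ZN
Level 3: BA, HS, RC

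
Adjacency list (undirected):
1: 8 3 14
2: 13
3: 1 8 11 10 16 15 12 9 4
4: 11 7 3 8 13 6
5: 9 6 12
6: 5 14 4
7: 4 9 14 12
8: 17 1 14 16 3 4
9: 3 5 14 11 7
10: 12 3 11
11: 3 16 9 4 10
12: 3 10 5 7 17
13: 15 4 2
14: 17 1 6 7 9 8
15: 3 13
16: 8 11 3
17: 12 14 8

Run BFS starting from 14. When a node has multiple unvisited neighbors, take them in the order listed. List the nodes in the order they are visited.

Visit 14; enqueue 17, 1, 6, 7, 9, 8 → queue [17, 1, 6, 7, 9, 8]
Visit 17; enqueue 12 → queue [1, 6, 7, 9, 8, 12]
Visit 1; enqueue 3 → queue [6, 7, 9, 8, 12, 3]
Visit 6; enqueue 5, 4 → queue [7, 9, 8, 12, 3, 5, 4]
Visit 7 → queue [9, 8, 12, 3, 5, 4]
Visit 9; enqueue 11 → queue [8, 12, 3, 5, 4, 11]
Visit 8; enqueue 16 → queue [12, 3, 5, 4, 11, 16]
Visit 12; enqueue 10 → queue [3, 5, 4, 11, 16, 10]
Visit 3; enqueue 15 → queue [5, 4, 11, 16, 10, 15]
Visit 5 → queue [4, 11, 16, 10, 15]
Visit 4; enqueue 13 → queue [11, 16, 10, 15, 13]
Visit 11 → queue [16, 10, 15, 13]
Visit 16 → queue [10, 15, 13]
Visit 10 → queue [15, 13]
Visit 15 → queue [13]
Visit 13; enqueue 2 → queue [2]
Visit 2 → queue []

14 → 17 → 1 → 6 → 7 → 9 → 8 → 12 → 3 → 5 → 4 → 11 → 16 → 10 → 15 → 13 → 2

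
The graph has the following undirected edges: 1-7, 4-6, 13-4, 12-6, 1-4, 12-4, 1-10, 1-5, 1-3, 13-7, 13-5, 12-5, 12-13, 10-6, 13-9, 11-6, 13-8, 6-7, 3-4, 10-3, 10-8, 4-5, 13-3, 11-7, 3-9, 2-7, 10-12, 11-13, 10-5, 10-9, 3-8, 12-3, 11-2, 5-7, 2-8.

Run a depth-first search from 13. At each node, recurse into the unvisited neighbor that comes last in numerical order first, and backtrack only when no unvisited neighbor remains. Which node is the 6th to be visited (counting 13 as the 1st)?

8

Visit 13
13 → 12
12 → 10
10 → 9
9 → 3
3 → 8
8 → 2
2 → 11
11 → 7
7 → 6
6 → 4
4 → 5
5 → 1

Visit order: 13, 12, 10, 9, 3, 8, 2, 11, 7, 6, 4, 5, 1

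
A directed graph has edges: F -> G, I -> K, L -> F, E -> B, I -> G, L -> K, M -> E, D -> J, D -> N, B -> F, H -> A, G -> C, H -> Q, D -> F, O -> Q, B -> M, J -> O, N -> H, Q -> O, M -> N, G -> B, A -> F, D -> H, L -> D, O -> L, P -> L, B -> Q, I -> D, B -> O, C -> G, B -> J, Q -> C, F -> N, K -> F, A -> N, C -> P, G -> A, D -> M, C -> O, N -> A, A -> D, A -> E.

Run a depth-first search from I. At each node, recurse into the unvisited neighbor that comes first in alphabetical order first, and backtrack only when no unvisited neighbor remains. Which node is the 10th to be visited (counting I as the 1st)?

L

Visit I
I → D
D → F
F → G
G → A
A → E
E → B
B → J
J → O
O → L
L → K
O → Q
Q → C
C → P
B → M
M → N
N → H

Visit order: I, D, F, G, A, E, B, J, O, L, K, Q, C, P, M, N, H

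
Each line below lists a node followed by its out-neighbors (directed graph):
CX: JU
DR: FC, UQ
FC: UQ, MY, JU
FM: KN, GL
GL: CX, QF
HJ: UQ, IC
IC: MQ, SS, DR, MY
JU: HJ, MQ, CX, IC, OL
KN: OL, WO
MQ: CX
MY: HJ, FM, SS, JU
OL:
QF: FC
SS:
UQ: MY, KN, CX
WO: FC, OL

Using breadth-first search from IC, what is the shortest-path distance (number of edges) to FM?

2

Level 0: IC
Level 1: DR, MQ, MY, SS
Level 2: CX, FC, FM, HJ, JU, UQ
Level 3: GL, KN, OL
Level 4: QF, WO
FM first appears at level 2.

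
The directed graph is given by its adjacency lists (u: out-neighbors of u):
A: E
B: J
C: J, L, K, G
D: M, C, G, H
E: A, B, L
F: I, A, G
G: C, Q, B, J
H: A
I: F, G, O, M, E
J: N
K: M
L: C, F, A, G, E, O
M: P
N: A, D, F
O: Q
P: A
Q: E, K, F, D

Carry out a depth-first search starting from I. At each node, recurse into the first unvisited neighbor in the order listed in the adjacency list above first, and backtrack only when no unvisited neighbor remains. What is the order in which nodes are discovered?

I -> F -> A -> E -> B -> J -> N -> D -> M -> P -> C -> L -> G -> Q -> K -> O -> H

Visit I
I → F
F → A
A → E
E → B
B → J
J → N
N → D
D → M
M → P
D → C
C → L
L → G
G → Q
Q → K
L → O
D → H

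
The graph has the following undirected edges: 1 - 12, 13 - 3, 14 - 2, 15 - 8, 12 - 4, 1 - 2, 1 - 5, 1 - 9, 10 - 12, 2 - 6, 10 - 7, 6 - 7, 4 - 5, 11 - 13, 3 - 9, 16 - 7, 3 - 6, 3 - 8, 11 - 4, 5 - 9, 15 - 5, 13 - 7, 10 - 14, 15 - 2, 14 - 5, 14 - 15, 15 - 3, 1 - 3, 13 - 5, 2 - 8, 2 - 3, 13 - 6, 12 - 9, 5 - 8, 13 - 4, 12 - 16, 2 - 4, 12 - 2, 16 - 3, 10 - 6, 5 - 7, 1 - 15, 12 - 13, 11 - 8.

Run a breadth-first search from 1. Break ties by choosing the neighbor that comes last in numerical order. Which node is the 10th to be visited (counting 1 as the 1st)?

16

Visit 1; enqueue 15, 12, 9, 5, 3, 2 → queue [15, 12, 9, 5, 3, 2]
Visit 15; enqueue 14, 8 → queue [12, 9, 5, 3, 2, 14, 8]
Visit 12; enqueue 16, 13, 10, 4 → queue [9, 5, 3, 2, 14, 8, 16, 13, 10, 4]
Visit 9 → queue [5, 3, 2, 14, 8, 16, 13, 10, 4]
Visit 5; enqueue 7 → queue [3, 2, 14, 8, 16, 13, 10, 4, 7]
Visit 3; enqueue 6 → queue [2, 14, 8, 16, 13, 10, 4, 7, 6]
Visit 2 → queue [14, 8, 16, 13, 10, 4, 7, 6]
Visit 14 → queue [8, 16, 13, 10, 4, 7, 6]
Visit 8; enqueue 11 → queue [16, 13, 10, 4, 7, 6, 11]
Visit 16 → queue [13, 10, 4, 7, 6, 11]
Visit 13 → queue [10, 4, 7, 6, 11]
Visit 10 → queue [4, 7, 6, 11]
Visit 4 → queue [7, 6, 11]
Visit 7 → queue [6, 11]
Visit 6 → queue [11]
Visit 11 → queue []

Visit order: 1, 15, 12, 9, 5, 3, 2, 14, 8, 16, 13, 10, 4, 7, 6, 11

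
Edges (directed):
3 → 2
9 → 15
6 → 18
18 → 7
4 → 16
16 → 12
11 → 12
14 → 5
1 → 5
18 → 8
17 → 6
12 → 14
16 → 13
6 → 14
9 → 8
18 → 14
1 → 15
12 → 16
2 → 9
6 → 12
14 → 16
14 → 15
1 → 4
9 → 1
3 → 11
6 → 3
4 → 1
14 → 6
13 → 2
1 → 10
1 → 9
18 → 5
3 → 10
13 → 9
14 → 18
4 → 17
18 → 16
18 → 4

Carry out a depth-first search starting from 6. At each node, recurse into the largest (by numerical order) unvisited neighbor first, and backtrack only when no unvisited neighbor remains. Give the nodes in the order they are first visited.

6, 18, 16, 13, 9, 15, 8, 1, 10, 5, 4, 17, 2, 12, 14, 7, 3, 11

Visit 6
6 → 18
18 → 16
16 → 13
13 → 9
9 → 15
9 → 8
9 → 1
1 → 10
1 → 5
1 → 4
4 → 17
13 → 2
16 → 12
12 → 14
18 → 7
6 → 3
3 → 11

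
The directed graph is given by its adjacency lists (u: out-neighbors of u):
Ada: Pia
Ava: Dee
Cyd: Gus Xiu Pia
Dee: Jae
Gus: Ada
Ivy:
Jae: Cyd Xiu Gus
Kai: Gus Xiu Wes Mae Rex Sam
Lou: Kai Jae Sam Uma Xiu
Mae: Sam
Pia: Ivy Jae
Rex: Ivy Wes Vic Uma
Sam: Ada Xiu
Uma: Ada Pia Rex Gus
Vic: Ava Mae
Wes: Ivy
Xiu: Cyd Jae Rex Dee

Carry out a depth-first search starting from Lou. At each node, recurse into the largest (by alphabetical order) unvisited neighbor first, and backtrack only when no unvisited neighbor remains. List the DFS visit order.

Lou, Xiu, Rex, Wes, Ivy, Vic, Mae, Sam, Ada, Pia, Jae, Gus, Cyd, Ava, Dee, Uma, Kai

Visit Lou
Lou → Xiu
Xiu → Rex
Rex → Wes
Wes → Ivy
Rex → Vic
Vic → Mae
Mae → Sam
Sam → Ada
Ada → Pia
Pia → Jae
Jae → Gus
Jae → Cyd
Vic → Ava
Ava → Dee
Rex → Uma
Lou → Kai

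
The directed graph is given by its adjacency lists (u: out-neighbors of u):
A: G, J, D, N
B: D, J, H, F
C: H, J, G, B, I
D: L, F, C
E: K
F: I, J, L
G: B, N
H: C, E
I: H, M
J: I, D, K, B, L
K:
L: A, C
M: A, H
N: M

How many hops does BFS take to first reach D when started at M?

Level 0: M
Level 1: A, H
Level 2: C, D, E, G, J, N
Level 3: B, F, I, K, L
D first appears at level 2.

2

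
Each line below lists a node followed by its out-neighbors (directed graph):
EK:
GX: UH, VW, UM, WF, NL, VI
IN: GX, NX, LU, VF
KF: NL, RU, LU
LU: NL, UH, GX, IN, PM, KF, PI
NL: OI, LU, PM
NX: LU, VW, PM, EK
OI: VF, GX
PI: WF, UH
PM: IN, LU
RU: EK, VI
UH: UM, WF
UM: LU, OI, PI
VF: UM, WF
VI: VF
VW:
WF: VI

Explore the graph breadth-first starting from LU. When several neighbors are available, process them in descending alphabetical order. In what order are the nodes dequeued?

Visit LU; enqueue UH, PM, PI, NL, KF, IN, GX → queue [UH, PM, PI, NL, KF, IN, GX]
Visit UH; enqueue WF, UM → queue [PM, PI, NL, KF, IN, GX, WF, UM]
Visit PM → queue [PI, NL, KF, IN, GX, WF, UM]
Visit PI → queue [NL, KF, IN, GX, WF, UM]
Visit NL; enqueue OI → queue [KF, IN, GX, WF, UM, OI]
Visit KF; enqueue RU → queue [IN, GX, WF, UM, OI, RU]
Visit IN; enqueue VF, NX → queue [GX, WF, UM, OI, RU, VF, NX]
Visit GX; enqueue VW, VI → queue [WF, UM, OI, RU, VF, NX, VW, VI]
Visit WF → queue [UM, OI, RU, VF, NX, VW, VI]
Visit UM → queue [OI, RU, VF, NX, VW, VI]
Visit OI → queue [RU, VF, NX, VW, VI]
Visit RU; enqueue EK → queue [VF, NX, VW, VI, EK]
Visit VF → queue [NX, VW, VI, EK]
Visit NX → queue [VW, VI, EK]
Visit VW → queue [VI, EK]
Visit VI → queue [EK]
Visit EK → queue []

LU, UH, PM, PI, NL, KF, IN, GX, WF, UM, OI, RU, VF, NX, VW, VI, EK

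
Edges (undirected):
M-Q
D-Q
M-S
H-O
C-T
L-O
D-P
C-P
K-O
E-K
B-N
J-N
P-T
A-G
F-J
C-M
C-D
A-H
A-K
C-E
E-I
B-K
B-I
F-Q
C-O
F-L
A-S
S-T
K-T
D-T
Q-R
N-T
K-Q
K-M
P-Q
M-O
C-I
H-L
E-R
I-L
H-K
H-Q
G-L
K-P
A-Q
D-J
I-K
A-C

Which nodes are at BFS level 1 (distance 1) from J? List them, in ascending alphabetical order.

D, F, N

Level 0: J
Level 1: D, F, N
Level 2: B, C, L, P, Q, T
Level 3: A, E, G, H, I, K, M, O, R, S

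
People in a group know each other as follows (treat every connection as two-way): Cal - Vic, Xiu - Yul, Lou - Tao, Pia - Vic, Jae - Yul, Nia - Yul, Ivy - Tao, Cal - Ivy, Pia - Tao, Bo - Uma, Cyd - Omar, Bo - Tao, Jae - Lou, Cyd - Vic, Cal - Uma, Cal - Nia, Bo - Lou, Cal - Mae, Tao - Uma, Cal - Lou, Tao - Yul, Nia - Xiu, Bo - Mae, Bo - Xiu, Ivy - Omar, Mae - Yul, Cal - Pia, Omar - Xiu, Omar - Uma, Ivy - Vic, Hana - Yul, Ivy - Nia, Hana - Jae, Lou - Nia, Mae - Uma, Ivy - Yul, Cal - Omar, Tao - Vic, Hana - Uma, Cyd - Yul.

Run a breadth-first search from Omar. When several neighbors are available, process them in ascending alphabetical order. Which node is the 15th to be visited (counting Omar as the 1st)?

Hana

Visit Omar; enqueue Cal, Cyd, Ivy, Uma, Xiu → queue [Cal, Cyd, Ivy, Uma, Xiu]
Visit Cal; enqueue Lou, Mae, Nia, Pia, Vic → queue [Cyd, Ivy, Uma, Xiu, Lou, Mae, Nia, Pia, Vic]
Visit Cyd; enqueue Yul → queue [Ivy, Uma, Xiu, Lou, Mae, Nia, Pia, Vic, Yul]
Visit Ivy; enqueue Tao → queue [Uma, Xiu, Lou, Mae, Nia, Pia, Vic, Yul, Tao]
Visit Uma; enqueue Bo, Hana → queue [Xiu, Lou, Mae, Nia, Pia, Vic, Yul, Tao, Bo, Hana]
Visit Xiu → queue [Lou, Mae, Nia, Pia, Vic, Yul, Tao, Bo, Hana]
Visit Lou; enqueue Jae → queue [Mae, Nia, Pia, Vic, Yul, Tao, Bo, Hana, Jae]
Visit Mae → queue [Nia, Pia, Vic, Yul, Tao, Bo, Hana, Jae]
Visit Nia → queue [Pia, Vic, Yul, Tao, Bo, Hana, Jae]
Visit Pia → queue [Vic, Yul, Tao, Bo, Hana, Jae]
Visit Vic → queue [Yul, Tao, Bo, Hana, Jae]
Visit Yul → queue [Tao, Bo, Hana, Jae]
Visit Tao → queue [Bo, Hana, Jae]
Visit Bo → queue [Hana, Jae]
Visit Hana → queue [Jae]
Visit Jae → queue []

Visit order: Omar, Cal, Cyd, Ivy, Uma, Xiu, Lou, Mae, Nia, Pia, Vic, Yul, Tao, Bo, Hana, Jae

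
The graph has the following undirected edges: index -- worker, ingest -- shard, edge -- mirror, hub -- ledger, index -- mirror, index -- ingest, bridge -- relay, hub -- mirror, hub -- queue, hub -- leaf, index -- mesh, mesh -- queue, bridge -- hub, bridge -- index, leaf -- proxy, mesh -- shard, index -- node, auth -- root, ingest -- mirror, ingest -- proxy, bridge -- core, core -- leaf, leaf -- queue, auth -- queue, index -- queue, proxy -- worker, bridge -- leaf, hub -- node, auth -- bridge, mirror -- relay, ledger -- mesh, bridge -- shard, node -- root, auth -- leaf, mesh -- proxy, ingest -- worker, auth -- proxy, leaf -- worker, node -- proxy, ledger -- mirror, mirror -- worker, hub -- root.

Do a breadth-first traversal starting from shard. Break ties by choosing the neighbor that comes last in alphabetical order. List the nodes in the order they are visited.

Visit shard; enqueue mesh, ingest, bridge → queue [mesh, ingest, bridge]
Visit mesh; enqueue queue, proxy, ledger, index → queue [ingest, bridge, queue, proxy, ledger, index]
Visit ingest; enqueue worker, mirror → queue [bridge, queue, proxy, ledger, index, worker, mirror]
Visit bridge; enqueue relay, leaf, hub, core, auth → queue [queue, proxy, ledger, index, worker, mirror, relay, leaf, hub, core, auth]
Visit queue → queue [proxy, ledger, index, worker, mirror, relay, leaf, hub, core, auth]
Visit proxy; enqueue node → queue [ledger, index, worker, mirror, relay, leaf, hub, core, auth, node]
Visit ledger → queue [index, worker, mirror, relay, leaf, hub, core, auth, node]
Visit index → queue [worker, mirror, relay, leaf, hub, core, auth, node]
Visit worker → queue [mirror, relay, leaf, hub, core, auth, node]
Visit mirror; enqueue edge → queue [relay, leaf, hub, core, auth, node, edge]
Visit relay → queue [leaf, hub, core, auth, node, edge]
Visit leaf → queue [hub, core, auth, node, edge]
Visit hub; enqueue root → queue [core, auth, node, edge, root]
Visit core → queue [auth, node, edge, root]
Visit auth → queue [node, edge, root]
Visit node → queue [edge, root]
Visit edge → queue [root]
Visit root → queue []

shard, mesh, ingest, bridge, queue, proxy, ledger, index, worker, mirror, relay, leaf, hub, core, auth, node, edge, root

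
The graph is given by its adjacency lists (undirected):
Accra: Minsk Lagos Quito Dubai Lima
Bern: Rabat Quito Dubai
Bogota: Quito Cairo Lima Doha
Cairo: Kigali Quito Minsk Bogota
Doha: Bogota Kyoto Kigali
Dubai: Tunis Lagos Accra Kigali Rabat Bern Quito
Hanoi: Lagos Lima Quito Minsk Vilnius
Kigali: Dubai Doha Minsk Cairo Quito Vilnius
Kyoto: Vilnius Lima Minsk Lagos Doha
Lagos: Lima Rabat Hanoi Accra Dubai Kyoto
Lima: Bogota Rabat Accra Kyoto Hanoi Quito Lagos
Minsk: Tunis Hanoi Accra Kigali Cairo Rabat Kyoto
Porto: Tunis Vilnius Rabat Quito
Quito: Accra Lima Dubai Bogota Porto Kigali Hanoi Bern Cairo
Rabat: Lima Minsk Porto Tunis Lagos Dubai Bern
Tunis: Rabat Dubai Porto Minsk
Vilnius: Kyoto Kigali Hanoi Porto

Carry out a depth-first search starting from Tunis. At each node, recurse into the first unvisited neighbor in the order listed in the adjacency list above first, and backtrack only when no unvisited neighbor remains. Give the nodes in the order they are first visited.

Tunis Rabat Lima Bogota Quito Accra Minsk Hanoi Lagos Dubai Kigali Doha Kyoto Vilnius Porto Cairo Bern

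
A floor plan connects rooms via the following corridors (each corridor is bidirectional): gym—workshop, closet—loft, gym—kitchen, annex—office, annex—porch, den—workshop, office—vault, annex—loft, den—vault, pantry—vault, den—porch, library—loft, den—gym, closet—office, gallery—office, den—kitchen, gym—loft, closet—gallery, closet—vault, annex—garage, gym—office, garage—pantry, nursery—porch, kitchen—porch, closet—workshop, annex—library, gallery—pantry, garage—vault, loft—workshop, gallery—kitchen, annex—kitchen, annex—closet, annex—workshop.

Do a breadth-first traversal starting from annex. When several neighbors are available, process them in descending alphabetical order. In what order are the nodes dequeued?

annex → workshop → porch → office → loft → library → kitchen → garage → closet → gym → den → nursery → vault → gallery → pantry

Visit annex; enqueue workshop, porch, office, loft, library, kitchen, garage, closet → queue [workshop, porch, office, loft, library, kitchen, garage, closet]
Visit workshop; enqueue gym, den → queue [porch, office, loft, library, kitchen, garage, closet, gym, den]
Visit porch; enqueue nursery → queue [office, loft, library, kitchen, garage, closet, gym, den, nursery]
Visit office; enqueue vault, gallery → queue [loft, library, kitchen, garage, closet, gym, den, nursery, vault, gallery]
Visit loft → queue [library, kitchen, garage, closet, gym, den, nursery, vault, gallery]
Visit library → queue [kitchen, garage, closet, gym, den, nursery, vault, gallery]
Visit kitchen → queue [garage, closet, gym, den, nursery, vault, gallery]
Visit garage; enqueue pantry → queue [closet, gym, den, nursery, vault, gallery, pantry]
Visit closet → queue [gym, den, nursery, vault, gallery, pantry]
Visit gym → queue [den, nursery, vault, gallery, pantry]
Visit den → queue [nursery, vault, gallery, pantry]
Visit nursery → queue [vault, gallery, pantry]
Visit vault → queue [gallery, pantry]
Visit gallery → queue [pantry]
Visit pantry → queue []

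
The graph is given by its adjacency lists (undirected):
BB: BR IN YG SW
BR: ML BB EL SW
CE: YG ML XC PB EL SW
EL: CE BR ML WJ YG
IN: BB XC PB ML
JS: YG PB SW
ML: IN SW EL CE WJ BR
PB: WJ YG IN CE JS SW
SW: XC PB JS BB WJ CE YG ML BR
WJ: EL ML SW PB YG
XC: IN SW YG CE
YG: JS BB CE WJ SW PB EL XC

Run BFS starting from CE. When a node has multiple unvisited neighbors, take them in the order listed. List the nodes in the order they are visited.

CE, YG, ML, XC, PB, EL, SW, JS, BB, WJ, IN, BR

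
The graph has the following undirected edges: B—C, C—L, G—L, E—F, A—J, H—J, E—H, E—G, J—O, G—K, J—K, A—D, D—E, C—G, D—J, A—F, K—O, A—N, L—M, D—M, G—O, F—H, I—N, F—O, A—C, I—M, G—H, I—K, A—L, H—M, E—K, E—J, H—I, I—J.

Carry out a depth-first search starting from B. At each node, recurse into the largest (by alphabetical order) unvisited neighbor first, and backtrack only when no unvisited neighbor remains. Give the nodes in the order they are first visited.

Visit B
B → C
C → L
L → M
M → I
I → N
N → A
A → J
J → O
O → K
K → G
G → H
H → F
F → E
E → D

B → C → L → M → I → N → A → J → O → K → G → H → F → E → D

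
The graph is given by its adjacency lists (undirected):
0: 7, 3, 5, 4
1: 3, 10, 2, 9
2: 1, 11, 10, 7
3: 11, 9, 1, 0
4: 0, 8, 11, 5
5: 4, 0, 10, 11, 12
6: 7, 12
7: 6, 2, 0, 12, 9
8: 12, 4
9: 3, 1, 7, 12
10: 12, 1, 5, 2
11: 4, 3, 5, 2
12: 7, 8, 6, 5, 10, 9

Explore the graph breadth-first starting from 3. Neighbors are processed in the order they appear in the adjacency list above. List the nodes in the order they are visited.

3, 11, 9, 1, 0, 4, 5, 2, 7, 12, 10, 8, 6

Visit 3; enqueue 11, 9, 1, 0 → queue [11, 9, 1, 0]
Visit 11; enqueue 4, 5, 2 → queue [9, 1, 0, 4, 5, 2]
Visit 9; enqueue 7, 12 → queue [1, 0, 4, 5, 2, 7, 12]
Visit 1; enqueue 10 → queue [0, 4, 5, 2, 7, 12, 10]
Visit 0 → queue [4, 5, 2, 7, 12, 10]
Visit 4; enqueue 8 → queue [5, 2, 7, 12, 10, 8]
Visit 5 → queue [2, 7, 12, 10, 8]
Visit 2 → queue [7, 12, 10, 8]
Visit 7; enqueue 6 → queue [12, 10, 8, 6]
Visit 12 → queue [10, 8, 6]
Visit 10 → queue [8, 6]
Visit 8 → queue [6]
Visit 6 → queue []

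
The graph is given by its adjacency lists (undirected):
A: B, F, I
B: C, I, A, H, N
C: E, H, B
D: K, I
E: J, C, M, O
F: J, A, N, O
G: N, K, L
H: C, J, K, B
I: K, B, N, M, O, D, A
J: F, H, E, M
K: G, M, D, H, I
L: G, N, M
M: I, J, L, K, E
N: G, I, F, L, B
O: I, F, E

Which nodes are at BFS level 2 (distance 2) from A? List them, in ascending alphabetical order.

Level 0: A
Level 1: B, F, I
Level 2: C, D, H, J, K, M, N, O
Level 3: E, G, L

C, D, H, J, K, M, N, O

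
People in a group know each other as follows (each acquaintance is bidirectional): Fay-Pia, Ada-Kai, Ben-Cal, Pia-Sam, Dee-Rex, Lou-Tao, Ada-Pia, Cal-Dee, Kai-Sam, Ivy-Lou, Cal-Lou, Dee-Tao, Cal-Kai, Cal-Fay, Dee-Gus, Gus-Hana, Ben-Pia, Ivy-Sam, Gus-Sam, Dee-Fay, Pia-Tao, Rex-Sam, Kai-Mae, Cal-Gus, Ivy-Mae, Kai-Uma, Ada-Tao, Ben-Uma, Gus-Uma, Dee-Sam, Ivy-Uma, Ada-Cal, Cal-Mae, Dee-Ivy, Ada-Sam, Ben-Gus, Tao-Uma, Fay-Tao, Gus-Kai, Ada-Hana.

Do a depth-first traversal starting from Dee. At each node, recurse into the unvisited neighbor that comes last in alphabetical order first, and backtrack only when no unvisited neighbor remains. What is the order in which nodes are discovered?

Visit Dee
Dee → Tao
Tao → Uma
Uma → Kai
Kai → Sam
Sam → Rex
Sam → Pia
Pia → Fay
Fay → Cal
Cal → Mae
Mae → Ivy
Ivy → Lou
Cal → Gus
Gus → Hana
Hana → Ada
Gus → Ben

Dee, Tao, Uma, Kai, Sam, Rex, Pia, Fay, Cal, Mae, Ivy, Lou, Gus, Hana, Ada, Ben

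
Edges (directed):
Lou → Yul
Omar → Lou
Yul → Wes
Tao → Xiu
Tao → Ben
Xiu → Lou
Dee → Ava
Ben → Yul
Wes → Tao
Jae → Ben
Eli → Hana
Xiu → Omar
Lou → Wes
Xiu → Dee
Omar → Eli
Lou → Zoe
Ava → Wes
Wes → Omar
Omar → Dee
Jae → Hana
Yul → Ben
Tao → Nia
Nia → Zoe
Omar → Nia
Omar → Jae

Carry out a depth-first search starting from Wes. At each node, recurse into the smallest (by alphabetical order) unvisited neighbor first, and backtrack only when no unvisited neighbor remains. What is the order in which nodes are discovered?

Wes, Omar, Dee, Ava, Eli, Hana, Jae, Ben, Yul, Lou, Zoe, Nia, Tao, Xiu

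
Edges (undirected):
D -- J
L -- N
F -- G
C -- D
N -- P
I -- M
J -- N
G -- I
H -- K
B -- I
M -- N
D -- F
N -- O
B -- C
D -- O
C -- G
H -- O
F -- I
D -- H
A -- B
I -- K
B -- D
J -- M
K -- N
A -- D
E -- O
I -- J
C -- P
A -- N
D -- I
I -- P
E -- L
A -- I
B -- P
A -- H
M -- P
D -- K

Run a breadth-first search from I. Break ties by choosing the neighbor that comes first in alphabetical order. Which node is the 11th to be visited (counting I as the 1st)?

Visit I; enqueue A, B, D, F, G, J, K, M, P → queue [A, B, D, F, G, J, K, M, P]
Visit A; enqueue H, N → queue [B, D, F, G, J, K, M, P, H, N]
Visit B; enqueue C → queue [D, F, G, J, K, M, P, H, N, C]
Visit D; enqueue O → queue [F, G, J, K, M, P, H, N, C, O]
Visit F → queue [G, J, K, M, P, H, N, C, O]
Visit G → queue [J, K, M, P, H, N, C, O]
Visit J → queue [K, M, P, H, N, C, O]
Visit K → queue [M, P, H, N, C, O]
Visit M → queue [P, H, N, C, O]
Visit P → queue [H, N, C, O]
Visit H → queue [N, C, O]
Visit N; enqueue L → queue [C, O, L]
Visit C → queue [O, L]
Visit O; enqueue E → queue [L, E]
Visit L → queue [E]
Visit E → queue []

Visit order: I, A, B, D, F, G, J, K, M, P, H, N, C, O, L, E

H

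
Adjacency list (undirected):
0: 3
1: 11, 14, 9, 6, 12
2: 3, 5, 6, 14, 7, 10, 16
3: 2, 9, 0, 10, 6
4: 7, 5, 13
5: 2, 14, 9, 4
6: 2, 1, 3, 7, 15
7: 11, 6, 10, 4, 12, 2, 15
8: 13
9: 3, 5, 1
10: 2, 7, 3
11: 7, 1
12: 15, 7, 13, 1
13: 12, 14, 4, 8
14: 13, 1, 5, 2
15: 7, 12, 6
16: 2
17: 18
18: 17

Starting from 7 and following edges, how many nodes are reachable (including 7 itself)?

BFS from 7 visits: 7, 11, 6, 10, 4, 12, 2, 15, 1, 3, 5, 13, 14, 16, 9, 0, 8
Reachable nodes: 17 of 19 total.

17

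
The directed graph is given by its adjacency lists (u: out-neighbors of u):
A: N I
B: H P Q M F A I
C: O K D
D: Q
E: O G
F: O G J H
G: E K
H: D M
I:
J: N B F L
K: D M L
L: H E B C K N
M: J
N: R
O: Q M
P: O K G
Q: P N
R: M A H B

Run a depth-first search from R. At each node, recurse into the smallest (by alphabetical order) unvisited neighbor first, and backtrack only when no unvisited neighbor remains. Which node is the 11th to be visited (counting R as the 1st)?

J

Visit R
R → A
A → I
A → N
R → B
B → F
F → G
G → E
E → O
O → M
M → J
J → L
L → C
C → D
D → Q
Q → P
P → K
L → H

Visit order: R, A, I, N, B, F, G, E, O, M, J, L, C, D, Q, P, K, H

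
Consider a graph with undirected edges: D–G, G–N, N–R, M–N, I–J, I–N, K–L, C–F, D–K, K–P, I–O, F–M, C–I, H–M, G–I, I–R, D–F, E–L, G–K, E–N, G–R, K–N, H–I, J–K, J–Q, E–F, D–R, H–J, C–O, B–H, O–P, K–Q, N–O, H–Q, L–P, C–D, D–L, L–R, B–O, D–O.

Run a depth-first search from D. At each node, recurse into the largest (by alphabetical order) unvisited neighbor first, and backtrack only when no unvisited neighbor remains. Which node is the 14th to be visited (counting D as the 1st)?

Visit D
D → R
R → N
N → O
O → P
P → L
L → K
K → Q
Q → J
J → I
I → H
H → M
M → F
F → E
F → C
H → B
I → G

Visit order: D, R, N, O, P, L, K, Q, J, I, H, M, F, E, C, B, G

E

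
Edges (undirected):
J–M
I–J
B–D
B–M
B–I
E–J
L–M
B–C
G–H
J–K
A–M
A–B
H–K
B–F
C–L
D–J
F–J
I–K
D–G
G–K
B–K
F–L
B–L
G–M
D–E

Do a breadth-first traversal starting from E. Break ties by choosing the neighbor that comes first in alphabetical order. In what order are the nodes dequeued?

Visit E; enqueue D, J → queue [D, J]
Visit D; enqueue B, G → queue [J, B, G]
Visit J; enqueue F, I, K, M → queue [B, G, F, I, K, M]
Visit B; enqueue A, C, L → queue [G, F, I, K, M, A, C, L]
Visit G; enqueue H → queue [F, I, K, M, A, C, L, H]
Visit F → queue [I, K, M, A, C, L, H]
Visit I → queue [K, M, A, C, L, H]
Visit K → queue [M, A, C, L, H]
Visit M → queue [A, C, L, H]
Visit A → queue [C, L, H]
Visit C → queue [L, H]
Visit L → queue [H]
Visit H → queue []

E, D, J, B, G, F, I, K, M, A, C, L, H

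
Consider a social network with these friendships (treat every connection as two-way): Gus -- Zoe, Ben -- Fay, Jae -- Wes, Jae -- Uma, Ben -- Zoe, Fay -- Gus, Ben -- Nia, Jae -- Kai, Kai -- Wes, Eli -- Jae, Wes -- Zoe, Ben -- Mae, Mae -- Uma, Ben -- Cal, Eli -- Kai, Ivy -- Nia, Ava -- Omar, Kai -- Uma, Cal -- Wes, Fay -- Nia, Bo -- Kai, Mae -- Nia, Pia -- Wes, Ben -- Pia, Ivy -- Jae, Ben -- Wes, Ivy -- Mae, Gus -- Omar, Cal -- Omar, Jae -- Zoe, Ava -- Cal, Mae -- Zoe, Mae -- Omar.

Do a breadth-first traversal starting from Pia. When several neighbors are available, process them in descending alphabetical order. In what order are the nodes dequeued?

Visit Pia; enqueue Wes, Ben → queue [Wes, Ben]
Visit Wes; enqueue Zoe, Kai, Jae, Cal → queue [Ben, Zoe, Kai, Jae, Cal]
Visit Ben; enqueue Nia, Mae, Fay → queue [Zoe, Kai, Jae, Cal, Nia, Mae, Fay]
Visit Zoe; enqueue Gus → queue [Kai, Jae, Cal, Nia, Mae, Fay, Gus]
Visit Kai; enqueue Uma, Eli, Bo → queue [Jae, Cal, Nia, Mae, Fay, Gus, Uma, Eli, Bo]
Visit Jae; enqueue Ivy → queue [Cal, Nia, Mae, Fay, Gus, Uma, Eli, Bo, Ivy]
Visit Cal; enqueue Omar, Ava → queue [Nia, Mae, Fay, Gus, Uma, Eli, Bo, Ivy, Omar, Ava]
Visit Nia → queue [Mae, Fay, Gus, Uma, Eli, Bo, Ivy, Omar, Ava]
Visit Mae → queue [Fay, Gus, Uma, Eli, Bo, Ivy, Omar, Ava]
Visit Fay → queue [Gus, Uma, Eli, Bo, Ivy, Omar, Ava]
Visit Gus → queue [Uma, Eli, Bo, Ivy, Omar, Ava]
Visit Uma → queue [Eli, Bo, Ivy, Omar, Ava]
Visit Eli → queue [Bo, Ivy, Omar, Ava]
Visit Bo → queue [Ivy, Omar, Ava]
Visit Ivy → queue [Omar, Ava]
Visit Omar → queue [Ava]
Visit Ava → queue []

Pia, Wes, Ben, Zoe, Kai, Jae, Cal, Nia, Mae, Fay, Gus, Uma, Eli, Bo, Ivy, Omar, Ava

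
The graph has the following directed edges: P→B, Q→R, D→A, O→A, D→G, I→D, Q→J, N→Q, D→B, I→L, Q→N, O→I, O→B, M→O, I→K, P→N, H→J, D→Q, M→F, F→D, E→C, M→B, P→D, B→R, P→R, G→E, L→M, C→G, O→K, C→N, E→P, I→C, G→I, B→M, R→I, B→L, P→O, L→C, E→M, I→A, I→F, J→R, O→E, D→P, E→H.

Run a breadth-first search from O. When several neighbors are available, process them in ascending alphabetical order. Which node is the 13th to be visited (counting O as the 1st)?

D

Visit O; enqueue A, B, E, I, K → queue [A, B, E, I, K]
Visit A → queue [B, E, I, K]
Visit B; enqueue L, M, R → queue [E, I, K, L, M, R]
Visit E; enqueue C, H, P → queue [I, K, L, M, R, C, H, P]
Visit I; enqueue D, F → queue [K, L, M, R, C, H, P, D, F]
Visit K → queue [L, M, R, C, H, P, D, F]
Visit L → queue [M, R, C, H, P, D, F]
Visit M → queue [R, C, H, P, D, F]
Visit R → queue [C, H, P, D, F]
Visit C; enqueue G, N → queue [H, P, D, F, G, N]
Visit H; enqueue J → queue [P, D, F, G, N, J]
Visit P → queue [D, F, G, N, J]
Visit D; enqueue Q → queue [F, G, N, J, Q]
Visit F → queue [G, N, J, Q]
Visit G → queue [N, J, Q]
Visit N → queue [J, Q]
Visit J → queue [Q]
Visit Q → queue []

Visit order: O, A, B, E, I, K, L, M, R, C, H, P, D, F, G, N, J, Q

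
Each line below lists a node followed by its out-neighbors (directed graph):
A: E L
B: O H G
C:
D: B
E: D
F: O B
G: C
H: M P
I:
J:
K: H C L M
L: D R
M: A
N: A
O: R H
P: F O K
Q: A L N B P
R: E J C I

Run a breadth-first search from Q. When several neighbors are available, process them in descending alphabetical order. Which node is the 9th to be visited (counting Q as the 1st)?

F

Visit Q; enqueue P, N, L, B, A → queue [P, N, L, B, A]
Visit P; enqueue O, K, F → queue [N, L, B, A, O, K, F]
Visit N → queue [L, B, A, O, K, F]
Visit L; enqueue R, D → queue [B, A, O, K, F, R, D]
Visit B; enqueue H, G → queue [A, O, K, F, R, D, H, G]
Visit A; enqueue E → queue [O, K, F, R, D, H, G, E]
Visit O → queue [K, F, R, D, H, G, E]
Visit K; enqueue M, C → queue [F, R, D, H, G, E, M, C]
Visit F → queue [R, D, H, G, E, M, C]
Visit R; enqueue J, I → queue [D, H, G, E, M, C, J, I]
Visit D → queue [H, G, E, M, C, J, I]
Visit H → queue [G, E, M, C, J, I]
Visit G → queue [E, M, C, J, I]
Visit E → queue [M, C, J, I]
Visit M → queue [C, J, I]
Visit C → queue [J, I]
Visit J → queue [I]
Visit I → queue []

Visit order: Q, P, N, L, B, A, O, K, F, R, D, H, G, E, M, C, J, I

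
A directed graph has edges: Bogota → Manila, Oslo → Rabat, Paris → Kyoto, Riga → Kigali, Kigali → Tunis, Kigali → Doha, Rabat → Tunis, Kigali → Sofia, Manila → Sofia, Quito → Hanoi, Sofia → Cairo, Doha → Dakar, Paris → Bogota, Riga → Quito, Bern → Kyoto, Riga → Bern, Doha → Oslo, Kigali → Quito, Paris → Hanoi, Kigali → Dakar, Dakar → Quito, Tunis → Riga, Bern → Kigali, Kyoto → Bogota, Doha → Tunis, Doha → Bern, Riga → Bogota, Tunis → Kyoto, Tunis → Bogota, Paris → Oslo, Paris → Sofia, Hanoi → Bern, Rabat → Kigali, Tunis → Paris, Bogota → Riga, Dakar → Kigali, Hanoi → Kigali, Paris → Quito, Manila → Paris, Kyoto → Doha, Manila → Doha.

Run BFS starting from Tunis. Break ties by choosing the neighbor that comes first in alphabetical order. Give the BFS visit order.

Visit Tunis; enqueue Bogota, Kyoto, Paris, Riga → queue [Bogota, Kyoto, Paris, Riga]
Visit Bogota; enqueue Manila → queue [Kyoto, Paris, Riga, Manila]
Visit Kyoto; enqueue Doha → queue [Paris, Riga, Manila, Doha]
Visit Paris; enqueue Hanoi, Oslo, Quito, Sofia → queue [Riga, Manila, Doha, Hanoi, Oslo, Quito, Sofia]
Visit Riga; enqueue Bern, Kigali → queue [Manila, Doha, Hanoi, Oslo, Quito, Sofia, Bern, Kigali]
Visit Manila → queue [Doha, Hanoi, Oslo, Quito, Sofia, Bern, Kigali]
Visit Doha; enqueue Dakar → queue [Hanoi, Oslo, Quito, Sofia, Bern, Kigali, Dakar]
Visit Hanoi → queue [Oslo, Quito, Sofia, Bern, Kigali, Dakar]
Visit Oslo; enqueue Rabat → queue [Quito, Sofia, Bern, Kigali, Dakar, Rabat]
Visit Quito → queue [Sofia, Bern, Kigali, Dakar, Rabat]
Visit Sofia; enqueue Cairo → queue [Bern, Kigali, Dakar, Rabat, Cairo]
Visit Bern → queue [Kigali, Dakar, Rabat, Cairo]
Visit Kigali → queue [Dakar, Rabat, Cairo]
Visit Dakar → queue [Rabat, Cairo]
Visit Rabat → queue [Cairo]
Visit Cairo → queue []

Tunis Bogota Kyoto Paris Riga Manila Doha Hanoi Oslo Quito Sofia Bern Kigali Dakar Rabat Cairo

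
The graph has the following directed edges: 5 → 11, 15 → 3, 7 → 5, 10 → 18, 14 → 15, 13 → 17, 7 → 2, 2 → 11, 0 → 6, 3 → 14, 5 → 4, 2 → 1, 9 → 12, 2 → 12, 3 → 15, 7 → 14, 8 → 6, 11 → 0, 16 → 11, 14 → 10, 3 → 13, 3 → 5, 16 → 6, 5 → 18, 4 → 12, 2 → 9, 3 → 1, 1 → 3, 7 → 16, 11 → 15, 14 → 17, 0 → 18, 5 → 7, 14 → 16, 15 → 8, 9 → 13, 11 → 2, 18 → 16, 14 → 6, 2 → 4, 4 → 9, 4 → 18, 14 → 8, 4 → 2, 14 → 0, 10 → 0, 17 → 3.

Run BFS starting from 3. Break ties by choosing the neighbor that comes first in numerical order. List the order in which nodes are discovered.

3 -> 1 -> 5 -> 13 -> 14 -> 15 -> 4 -> 7 -> 11 -> 18 -> 17 -> 0 -> 6 -> 8 -> 10 -> 16 -> 2 -> 9 -> 12

Visit 3; enqueue 1, 5, 13, 14, 15 → queue [1, 5, 13, 14, 15]
Visit 1 → queue [5, 13, 14, 15]
Visit 5; enqueue 4, 7, 11, 18 → queue [13, 14, 15, 4, 7, 11, 18]
Visit 13; enqueue 17 → queue [14, 15, 4, 7, 11, 18, 17]
Visit 14; enqueue 0, 6, 8, 10, 16 → queue [15, 4, 7, 11, 18, 17, 0, 6, 8, 10, 16]
Visit 15 → queue [4, 7, 11, 18, 17, 0, 6, 8, 10, 16]
Visit 4; enqueue 2, 9, 12 → queue [7, 11, 18, 17, 0, 6, 8, 10, 16, 2, 9, 12]
Visit 7 → queue [11, 18, 17, 0, 6, 8, 10, 16, 2, 9, 12]
Visit 11 → queue [18, 17, 0, 6, 8, 10, 16, 2, 9, 12]
Visit 18 → queue [17, 0, 6, 8, 10, 16, 2, 9, 12]
Visit 17 → queue [0, 6, 8, 10, 16, 2, 9, 12]
Visit 0 → queue [6, 8, 10, 16, 2, 9, 12]
Visit 6 → queue [8, 10, 16, 2, 9, 12]
Visit 8 → queue [10, 16, 2, 9, 12]
Visit 10 → queue [16, 2, 9, 12]
Visit 16 → queue [2, 9, 12]
Visit 2 → queue [9, 12]
Visit 9 → queue [12]
Visit 12 → queue []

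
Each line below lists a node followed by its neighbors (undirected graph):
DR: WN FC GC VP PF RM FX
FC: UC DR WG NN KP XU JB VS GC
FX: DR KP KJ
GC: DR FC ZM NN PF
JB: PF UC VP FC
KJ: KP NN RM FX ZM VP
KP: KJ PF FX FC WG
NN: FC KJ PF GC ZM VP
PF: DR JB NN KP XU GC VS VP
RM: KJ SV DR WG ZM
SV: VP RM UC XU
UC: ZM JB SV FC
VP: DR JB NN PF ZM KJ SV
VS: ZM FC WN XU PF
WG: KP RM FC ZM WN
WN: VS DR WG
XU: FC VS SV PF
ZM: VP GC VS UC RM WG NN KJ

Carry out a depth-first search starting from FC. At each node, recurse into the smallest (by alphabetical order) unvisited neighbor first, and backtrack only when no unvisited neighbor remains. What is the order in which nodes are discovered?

FC DR FX KJ KP PF GC NN VP JB UC SV RM WG WN VS XU ZM

Visit FC
FC → DR
DR → FX
FX → KJ
KJ → KP
KP → PF
PF → GC
GC → NN
NN → VP
VP → JB
JB → UC
UC → SV
SV → RM
RM → WG
WG → WN
WN → VS
VS → XU
VS → ZM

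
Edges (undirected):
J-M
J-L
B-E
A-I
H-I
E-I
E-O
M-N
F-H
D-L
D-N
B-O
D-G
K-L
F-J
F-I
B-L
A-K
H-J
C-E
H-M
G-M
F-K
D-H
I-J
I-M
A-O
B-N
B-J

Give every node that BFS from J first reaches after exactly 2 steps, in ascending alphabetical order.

A, D, E, G, K, N, O

Level 0: J
Level 1: B, F, H, I, L, M
Level 2: A, D, E, G, K, N, O
Level 3: C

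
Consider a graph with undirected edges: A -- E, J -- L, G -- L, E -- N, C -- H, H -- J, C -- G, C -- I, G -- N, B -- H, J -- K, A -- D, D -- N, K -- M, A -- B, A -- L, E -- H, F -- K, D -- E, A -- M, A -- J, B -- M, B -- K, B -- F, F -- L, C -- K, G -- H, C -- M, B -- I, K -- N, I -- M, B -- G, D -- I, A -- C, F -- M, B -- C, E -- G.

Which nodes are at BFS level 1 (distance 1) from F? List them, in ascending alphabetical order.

Level 0: F
Level 1: B, K, L, M
Level 2: A, C, G, H, I, J, N
Level 3: D, E

B, K, L, M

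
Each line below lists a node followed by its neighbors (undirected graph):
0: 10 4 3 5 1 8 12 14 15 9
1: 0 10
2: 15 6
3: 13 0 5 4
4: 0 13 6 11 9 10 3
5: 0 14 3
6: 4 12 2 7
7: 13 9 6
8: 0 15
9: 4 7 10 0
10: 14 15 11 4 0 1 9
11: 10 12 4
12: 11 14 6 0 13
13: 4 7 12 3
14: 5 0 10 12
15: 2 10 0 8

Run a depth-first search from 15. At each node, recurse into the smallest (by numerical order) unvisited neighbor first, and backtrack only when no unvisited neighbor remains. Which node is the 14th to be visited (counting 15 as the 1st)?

Visit 15
15 → 0
0 → 1
1 → 10
10 → 4
4 → 3
3 → 5
5 → 14
14 → 12
12 → 6
6 → 2
6 → 7
7 → 9
7 → 13
12 → 11
0 → 8

Visit order: 15, 0, 1, 10, 4, 3, 5, 14, 12, 6, 2, 7, 9, 13, 11, 8

13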